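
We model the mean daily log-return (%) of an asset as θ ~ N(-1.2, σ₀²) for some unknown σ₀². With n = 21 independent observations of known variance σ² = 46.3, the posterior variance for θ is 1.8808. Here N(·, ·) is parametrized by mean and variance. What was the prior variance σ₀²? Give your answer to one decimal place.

For the Normal–Normal model with known σ², precisions add: τ_n = τ₀ + n/σ².
So 1/σ₀² = 1/1.8808 − 21/46.3 = 0.531689 − 0.453564 = 0.078125.
Hence σ₀² = 1/0.078125 ≈ 12.8.

σ₀² = 12.8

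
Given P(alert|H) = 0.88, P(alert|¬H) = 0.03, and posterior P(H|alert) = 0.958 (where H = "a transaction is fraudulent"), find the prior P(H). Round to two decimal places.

In odds form, posterior odds = prior odds × likelihood ratio, so prior odds = posterior odds ÷ LR.
Posterior odds = 0.958/(1−0.958) = 22.8095. LR = 0.88/0.03 = 29.3333.
Prior odds = 22.8095/29.3333 = 0.7776, so P(H) = 0.7776/(1+0.7776) ≈ 0.44.

P(H) = 0.44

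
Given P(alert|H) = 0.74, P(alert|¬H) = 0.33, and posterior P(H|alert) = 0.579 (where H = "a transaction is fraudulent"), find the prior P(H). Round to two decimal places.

P(H) = 0.38

Bayes' rule in odds form gives O(H|E) = O(H)·[P(E|H)/P(E|¬H)], hence O(H) = O(H|E)/LR.
Posterior odds = 0.579/(1−0.579) = 1.3753. LR = 0.74/0.33 = 2.2424.
Prior odds = 1.3753/2.2424 = 0.6133, so P(H) = 0.6133/(1+0.6133) ≈ 0.38.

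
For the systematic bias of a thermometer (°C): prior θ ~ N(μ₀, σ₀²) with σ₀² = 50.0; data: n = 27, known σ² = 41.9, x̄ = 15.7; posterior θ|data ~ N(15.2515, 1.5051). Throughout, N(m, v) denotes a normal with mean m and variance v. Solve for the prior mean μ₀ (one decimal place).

With known observation variance, the Normal–Normal posterior has precision τ_n = τ₀ + n/σ² and mean μ_n = (τ₀μ₀ + (n/σ²)x̄)/τ_n.
Here τ₀ = 1/50.0 = 0.020000 and τ_data = 27/41.9 = 0.644391, so τ_n = 0.664391.
Rearranging for μ₀: μ₀ = (μ_n·τ_n − τ_data·x̄)/τ₀ = (15.2515·0.664391 − 0.644391·15.7) / 0.020000 = 0.016021/0.020000 ≈ 0.8.

μ₀ = 0.8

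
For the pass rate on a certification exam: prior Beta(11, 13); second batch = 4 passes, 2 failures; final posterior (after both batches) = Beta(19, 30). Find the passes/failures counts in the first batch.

Because Beta–binomial updating is additive in the counts, the combined data contributed (α_post−α_prior, β_post−β_prior) successes and failures.
Total across both batches: 19−11=8 passes, 30−13=17 failures.
Subtract the second batch: 8−4=4 passes and 17−2=15 failures.

4 passes and 15 failures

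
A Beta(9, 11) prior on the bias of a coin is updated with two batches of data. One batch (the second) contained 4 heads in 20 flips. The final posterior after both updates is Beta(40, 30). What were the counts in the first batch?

27 heads and 3 tails

Sequential conjugate updates are equivalent to a single update on the pooled data, so total successes = posterior α − prior α and total failures = posterior β − prior β.
Total across both batches: 40−9=31 heads, 30−11=19 tails.
Subtract the second batch: 31−4=27 heads and 19−16=3 tails.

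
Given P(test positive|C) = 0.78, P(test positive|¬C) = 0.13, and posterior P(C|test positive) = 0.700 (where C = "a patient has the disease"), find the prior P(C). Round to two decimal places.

P(C) = 0.28

Bayes' rule in odds form gives O(C|E) = O(C)·[P(E|C)/P(E|¬C)], hence O(C) = O(C|E)/LR.
Posterior odds = 0.700/(1−0.700) = 2.3333. LR = 0.78/0.13 = 6.0000.
Prior odds = 2.3333/6.0000 = 0.3889, so P(C) = 0.3889/(1+0.3889) ≈ 0.28.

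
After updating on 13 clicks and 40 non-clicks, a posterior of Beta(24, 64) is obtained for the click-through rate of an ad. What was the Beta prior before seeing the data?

Beta is conjugate to the binomial likelihood: posterior = Beta(α+s, β+f).
So α = 24 − 13 = 11 and β = 64 − 40 = 24.

Beta(11, 24)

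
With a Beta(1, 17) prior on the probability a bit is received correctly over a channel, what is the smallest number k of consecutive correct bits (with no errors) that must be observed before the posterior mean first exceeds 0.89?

After k correct bits and 0 errors the posterior is Beta(1+k, 17), with mean (1+k)/(1+17+k).
Set (1+k)/(18+k) > 0.89 and solve: k > (0.89·18 − 1)/(1 − 0.89) = 136.545.
The smallest integer exceeding 136.545 is 137.

k = 137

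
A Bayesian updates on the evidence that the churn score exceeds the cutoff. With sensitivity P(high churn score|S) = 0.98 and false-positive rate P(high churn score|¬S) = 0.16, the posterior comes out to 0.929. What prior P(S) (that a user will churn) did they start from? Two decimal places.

P(S) = 0.68

In odds form, posterior odds = prior odds × likelihood ratio, so prior odds = posterior odds ÷ LR.
Posterior odds = 0.929/(1−0.929) = 13.0845. LR = 0.98/0.16 = 6.1250.
Prior odds = 13.0845/6.1250 = 2.1362, so P(S) = 2.1362/(1+2.1362) ≈ 0.68.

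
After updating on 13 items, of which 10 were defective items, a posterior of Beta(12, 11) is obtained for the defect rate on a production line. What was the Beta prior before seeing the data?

Beta(2, 8)

Beta is conjugate to the binomial likelihood: posterior = Beta(a+s, b+f).
Subtract the data counts: 12−10=2, 11−3=8.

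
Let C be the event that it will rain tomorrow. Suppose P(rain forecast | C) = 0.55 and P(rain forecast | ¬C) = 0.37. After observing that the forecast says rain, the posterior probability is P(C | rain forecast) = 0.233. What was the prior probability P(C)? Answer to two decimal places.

P(C) = 0.17

Bayes' rule in odds form gives O(C|E) = O(C)·[P(E|C)/P(E|¬C)], hence O(C) = O(C|E)/LR.
Posterior odds = 0.233/(1−0.233) = 0.3038. LR = 0.55/0.37 = 1.4865.
Prior odds = 0.3038/1.4865 = 0.2044, so P(C) = 0.2044/(1+0.2044) ≈ 0.17.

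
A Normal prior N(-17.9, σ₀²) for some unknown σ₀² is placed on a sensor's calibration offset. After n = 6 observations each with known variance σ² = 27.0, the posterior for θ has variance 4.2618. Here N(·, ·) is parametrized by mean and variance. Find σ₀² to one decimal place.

For the Normal–Normal model with known σ², precisions add: τ_n = τ₀ + n/σ².
So 1/σ₀² = 1/4.2618 − 6/27.0 = 0.234643 − 0.222222 = 0.012421.
Hence σ₀² = 1/0.012421 ≈ 80.5.

σ₀² = 80.5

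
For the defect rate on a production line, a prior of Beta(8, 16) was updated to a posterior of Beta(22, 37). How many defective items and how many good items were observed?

14 defective items and 21 good items

A Beta(a, b) prior with s successes and f failures in binomial data gives a Beta(a+s, b+f) posterior.
So s = 22 − 8 = 14 and f = 37 − 16 = 21.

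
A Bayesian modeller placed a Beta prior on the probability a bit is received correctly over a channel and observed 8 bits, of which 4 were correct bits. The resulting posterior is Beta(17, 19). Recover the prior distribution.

A Beta(a, b) prior with s successes and f failures in binomial data gives a Beta(a+s, b+f) posterior.
Subtract the data counts: 17−4=13, 19−4=15.

Beta(13, 15)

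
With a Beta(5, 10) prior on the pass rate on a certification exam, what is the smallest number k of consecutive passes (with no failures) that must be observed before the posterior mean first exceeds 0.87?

k = 62

After k passes and 0 failures the posterior is Beta(5+k, 10), with mean (5+k)/(5+10+k).
Set (5+k)/(15+k) > 0.87 and solve: k > (0.87·15 − 5)/(1 − 0.87) = 61.923.
The smallest integer exceeding 61.923 is 62.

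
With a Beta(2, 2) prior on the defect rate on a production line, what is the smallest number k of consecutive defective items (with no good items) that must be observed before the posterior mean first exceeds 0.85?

k = 10

After k defective items and 0 good items the posterior is Beta(2+k, 2), with mean (2+k)/(2+2+k).
Set (2+k)/(4+k) > 0.85 and solve: k > (0.85·4 − 2)/(1 − 0.85) = 9.333.
The smallest integer exceeding 9.333 is 10.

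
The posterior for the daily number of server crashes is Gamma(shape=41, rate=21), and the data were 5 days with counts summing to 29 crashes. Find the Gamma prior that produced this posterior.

A Gamma(α, β) prior (rate parametrization) on a Poisson rate with n observations summing to S gives posterior Gamma(α+S, β+n).
So α = 41 − 29 = 12 and β = 21 − 5 = 16.

Gamma(shape=12, rate=16)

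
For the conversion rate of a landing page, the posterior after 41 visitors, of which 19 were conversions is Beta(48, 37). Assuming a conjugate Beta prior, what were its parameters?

Beta(29, 15)

Beta is conjugate to the binomial likelihood: posterior = Beta(a+s, b+f).
So a = 48 − 19 = 29 and b = 37 − 22 = 15.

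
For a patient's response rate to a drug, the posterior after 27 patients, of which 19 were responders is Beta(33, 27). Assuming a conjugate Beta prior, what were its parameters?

Beta(14, 19)

Beta is conjugate to the binomial likelihood: posterior = Beta(α+s, β+f).
So α = 33 − 19 = 14 and β = 27 − 8 = 19.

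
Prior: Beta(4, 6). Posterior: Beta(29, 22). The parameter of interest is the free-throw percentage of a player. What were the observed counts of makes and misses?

25 makes and 16 misses

Under Beta–binomial conjugacy the posterior parameters are (α+s, β+f).
So s = 29 − 4 = 25 and f = 22 − 6 = 16.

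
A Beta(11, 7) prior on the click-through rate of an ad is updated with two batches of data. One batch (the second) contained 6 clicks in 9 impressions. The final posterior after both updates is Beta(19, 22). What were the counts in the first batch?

2 clicks and 12 non-clicks

Because Beta–binomial updating is additive in the counts, the combined data contributed (α_post−α_prior, β_post−β_prior) successes and failures.
Total across both batches: 19−11=8 clicks, 22−7=15 non-clicks.
Subtract the second batch: 8−6=2 clicks and 15−3=12 non-clicks.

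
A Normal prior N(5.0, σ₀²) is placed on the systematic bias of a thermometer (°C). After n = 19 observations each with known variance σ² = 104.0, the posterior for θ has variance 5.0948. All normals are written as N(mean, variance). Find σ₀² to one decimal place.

σ₀² = 73.6

Posterior precision equals prior precision plus data precision: 1/σ_n² = 1/σ₀² + n/σ².
So 1/σ₀² = 1/5.0948 − 19/104.0 = 0.196279 − 0.182692 = 0.013587.
Hence σ₀² = 1/0.013587 ≈ 73.6.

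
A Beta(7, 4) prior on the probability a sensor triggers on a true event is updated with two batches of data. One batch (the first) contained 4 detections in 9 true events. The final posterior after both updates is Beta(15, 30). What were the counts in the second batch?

4 detections and 21 misses

Because Beta–binomial updating is additive in the counts, the combined data contributed (α_post−α_prior, β_post−β_prior) successes and failures.
Total across both batches: 15−7=8 detections, 30−4=26 misses.
Subtract the first batch: 8−4=4 detections and 26−5=21 misses.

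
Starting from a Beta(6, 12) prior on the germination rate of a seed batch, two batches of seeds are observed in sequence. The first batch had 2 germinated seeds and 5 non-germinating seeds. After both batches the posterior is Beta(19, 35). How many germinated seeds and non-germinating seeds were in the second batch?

Because Beta–binomial updating is additive in the counts, the combined data contributed (α_post−α_prior, β_post−β_prior) successes and failures.
Total across both batches: 19−6=13 germinated seeds, 35−12=23 non-germinating seeds.
Subtract the first batch: 13−2=11 germinated seeds and 23−5=18 non-germinating seeds.

11 germinated seeds and 18 non-germinating seeds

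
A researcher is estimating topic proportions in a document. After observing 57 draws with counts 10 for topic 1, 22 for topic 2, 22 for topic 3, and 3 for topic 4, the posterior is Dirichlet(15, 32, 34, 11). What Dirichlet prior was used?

Dirichlet(5, 10, 12, 8)

For a Dirichlet(α) prior with multinomial counts c, the posterior is Dirichlet(α + c) componentwise.
Subtract each count from the matching posterior parameter: 15−10=5, 32−22=10, 34−22=12, 11−3=8.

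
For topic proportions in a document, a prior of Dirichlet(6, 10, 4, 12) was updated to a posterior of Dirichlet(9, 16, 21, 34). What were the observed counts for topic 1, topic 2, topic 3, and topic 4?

counts (3, 6, 17, 22)

For a Dirichlet(α) prior with multinomial counts c, the posterior is Dirichlet(α + c) componentwise.
Counts are posterior − prior componentwise: 9−6=3, 16−10=6, 21−4=17, 34−12=22.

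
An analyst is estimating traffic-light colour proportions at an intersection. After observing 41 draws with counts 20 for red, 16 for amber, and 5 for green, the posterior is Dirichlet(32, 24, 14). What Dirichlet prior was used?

Dirichlet(12, 8, 9)

For a Dirichlet(α) prior with multinomial counts c, the posterior is Dirichlet(α + c) componentwise.
Subtract each count from the matching posterior parameter: 32−20=12, 24−16=8, 14−5=9.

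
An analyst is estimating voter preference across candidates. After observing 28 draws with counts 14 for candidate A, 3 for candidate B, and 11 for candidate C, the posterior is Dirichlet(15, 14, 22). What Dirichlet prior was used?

Dirichlet(1, 11, 11)

For a Dirichlet(α) prior with multinomial counts c, the posterior is Dirichlet(α + c) componentwise.
Subtract each count from the matching posterior parameter: 15−14=1, 14−3=11, 22−11=11.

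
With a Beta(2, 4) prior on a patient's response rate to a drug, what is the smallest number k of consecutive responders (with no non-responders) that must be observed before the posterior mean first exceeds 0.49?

k = 2

After k responders and 0 non-responders the posterior is Beta(2+k, 4), with mean (2+k)/(2+4+k).
Set (2+k)/(6+k) > 0.49 and solve: k > (0.49·6 − 2)/(1 − 0.49) = 1.843.
The smallest integer exceeding 1.843 is 2, and checking k=2: (4)/(8) = 0.5000 > 0.49.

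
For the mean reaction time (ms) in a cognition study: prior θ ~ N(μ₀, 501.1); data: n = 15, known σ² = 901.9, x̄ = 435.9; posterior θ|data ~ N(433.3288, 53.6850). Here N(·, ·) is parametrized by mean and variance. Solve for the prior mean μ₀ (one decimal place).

With known observation variance, the Normal–Normal posterior has precision τ_n = τ₀ + n/σ² and mean μ_n = (τ₀μ₀ + (n/σ²)x̄)/τ_n.
Here τ₀ = 1/501.1 = 0.001996 and τ_data = 15/901.9 = 0.016632, so τ_n = 0.018628.
Rearranging for μ₀: μ₀ = (μ_n·τ_n − τ_data·x̄)/τ₀ = (433.3288·0.018628 − 0.016632·435.9) / 0.001996 = 0.822160/0.001996 ≈ 411.9.

μ₀ = 411.9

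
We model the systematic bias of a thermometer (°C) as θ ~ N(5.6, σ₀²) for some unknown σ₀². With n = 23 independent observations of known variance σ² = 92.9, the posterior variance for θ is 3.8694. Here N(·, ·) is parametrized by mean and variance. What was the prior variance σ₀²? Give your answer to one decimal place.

Posterior precision equals prior precision plus data precision: 1/σ_n² = 1/σ₀² + n/σ².
So 1/σ₀² = 1/3.8694 − 23/92.9 = 0.258438 − 0.247578 = 0.010860.
Hence σ₀² = 1/0.010860 ≈ 92.1.

σ₀² = 92.1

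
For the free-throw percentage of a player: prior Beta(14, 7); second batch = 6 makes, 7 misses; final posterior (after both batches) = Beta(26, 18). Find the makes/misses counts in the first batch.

Because Beta–binomial updating is additive in the counts, the combined data contributed (α_post−α_prior, β_post−β_prior) successes and failures.
Total across both batches: 26−14=12 makes, 18−7=11 misses.
Subtract the second batch: 12−6=6 makes and 11−7=4 misses.

6 makes and 4 misses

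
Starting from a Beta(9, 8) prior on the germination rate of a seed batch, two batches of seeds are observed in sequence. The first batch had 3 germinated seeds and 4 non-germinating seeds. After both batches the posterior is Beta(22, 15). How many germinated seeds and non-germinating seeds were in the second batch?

Because Beta–binomial updating is additive in the counts, the combined data contributed (α_post−α_prior, β_post−β_prior) successes and failures.
Total across both batches: 22−9=13 germinated seeds, 15−8=7 non-germinating seeds.
Subtract the first batch: 13−3=10 germinated seeds and 7−4=3 non-germinating seeds.

10 germinated seeds and 3 non-germinating seeds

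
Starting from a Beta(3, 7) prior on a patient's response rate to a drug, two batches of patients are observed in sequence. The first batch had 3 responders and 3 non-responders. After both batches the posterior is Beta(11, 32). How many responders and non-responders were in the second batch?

Because Beta–binomial updating is additive in the counts, the combined data contributed (α_post−α_prior, β_post−β_prior) successes and failures.
Total across both batches: 11−3=8 responders, 32−7=25 non-responders.
Subtract the first batch: 8−3=5 responders and 25−3=22 non-responders.

5 responders and 22 non-responders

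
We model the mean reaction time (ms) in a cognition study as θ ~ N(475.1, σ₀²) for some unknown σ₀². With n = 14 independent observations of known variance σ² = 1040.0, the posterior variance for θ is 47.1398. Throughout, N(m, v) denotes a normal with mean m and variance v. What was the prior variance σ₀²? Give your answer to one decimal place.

σ₀² = 129.0

Posterior precision equals prior precision plus data precision: 1/σ_n² = 1/σ₀² + n/σ².
So 1/σ₀² = 1/47.1398 − 14/1040.0 = 0.021213 − 0.013462 = 0.007751.
Hence σ₀² = 1/0.007751 ≈ 129.0.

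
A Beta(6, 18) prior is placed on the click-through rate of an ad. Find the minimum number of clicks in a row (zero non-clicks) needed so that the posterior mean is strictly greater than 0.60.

k = 22

After k clicks and 0 non-clicks the posterior is Beta(6+k, 18), with mean (6+k)/(6+18+k).
Set (6+k)/(24+k) > 0.60 and solve: k > (0.60·24 − 6)/(1 − 0.60) = 21.000.
The smallest integer exceeding 21.000 is 22, and checking k=22: (28)/(46) = 0.6087 > 0.60.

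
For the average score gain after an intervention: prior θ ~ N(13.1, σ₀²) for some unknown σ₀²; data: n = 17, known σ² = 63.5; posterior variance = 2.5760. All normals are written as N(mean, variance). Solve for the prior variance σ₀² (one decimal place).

Posterior precision equals prior precision plus data precision: 1/σ_n² = 1/σ₀² + n/σ².
So 1/σ₀² = 1/2.5760 − 17/63.5 = 0.388199 − 0.267717 = 0.120482.
Hence σ₀² = 1/0.120482 ≈ 8.3.

σ₀² = 8.3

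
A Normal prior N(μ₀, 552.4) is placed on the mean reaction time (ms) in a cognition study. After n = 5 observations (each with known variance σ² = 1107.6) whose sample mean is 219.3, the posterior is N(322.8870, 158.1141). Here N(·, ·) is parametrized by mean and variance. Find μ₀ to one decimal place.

The posterior mean is a precision-weighted average: μ_n = (τ₀μ₀ + τ_data·x̄)/(τ₀+τ_data), with τ₀=1/σ₀² and τ_data=n/σ².
Here τ₀ = 1/552.4 = 0.001810 and τ_data = 5/1107.6 = 0.004514, so τ_n = 0.006324.
Rearranging for μ₀: μ₀ = (μ_n·τ_n − τ_data·x̄)/τ₀ = (322.8870·0.006324 − 0.004514·219.3) / 0.001810 = 1.052017/0.001810 ≈ 581.2.

μ₀ = 581.2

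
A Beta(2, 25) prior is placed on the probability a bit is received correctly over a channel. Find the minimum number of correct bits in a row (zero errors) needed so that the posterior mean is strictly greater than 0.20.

After k correct bits and 0 errors the posterior is Beta(2+k, 25), with mean (2+k)/(2+25+k).
Set (2+k)/(27+k) > 0.20 and solve: k > (0.20·27 − 2)/(1 − 0.20) = 4.250.
The smallest integer exceeding 4.250 is 5, and checking k=5: (7)/(32) = 0.2188 > 0.20.

k = 5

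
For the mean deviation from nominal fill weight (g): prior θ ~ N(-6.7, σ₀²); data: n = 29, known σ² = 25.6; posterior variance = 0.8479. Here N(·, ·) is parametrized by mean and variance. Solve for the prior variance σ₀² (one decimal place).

σ₀² = 21.5

Posterior precision equals prior precision plus data precision: 1/σ_n² = 1/σ₀² + n/σ².
So 1/σ₀² = 1/0.8479 − 29/25.6 = 1.179384 − 1.132812 = 0.046572.
Hence σ₀² = 1/0.046572 ≈ 21.5.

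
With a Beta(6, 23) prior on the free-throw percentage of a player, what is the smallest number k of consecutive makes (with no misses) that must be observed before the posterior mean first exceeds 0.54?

k = 22

After k makes and 0 misses the posterior is Beta(6+k, 23), with mean (6+k)/(6+23+k).
Set (6+k)/(29+k) > 0.54 and solve: k > (0.54·29 − 6)/(1 − 0.54) = 21.000.
The smallest integer exceeding 21.000 is 22.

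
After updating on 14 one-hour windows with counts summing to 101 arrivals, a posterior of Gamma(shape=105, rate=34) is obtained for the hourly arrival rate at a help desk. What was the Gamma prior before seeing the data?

Gamma–Poisson conjugacy: posterior shape = α + Σxᵢ, posterior rate = β + n.
So α = 105 − 101 = 4 and β = 34 − 14 = 20.

Gamma(shape=4, rate=20)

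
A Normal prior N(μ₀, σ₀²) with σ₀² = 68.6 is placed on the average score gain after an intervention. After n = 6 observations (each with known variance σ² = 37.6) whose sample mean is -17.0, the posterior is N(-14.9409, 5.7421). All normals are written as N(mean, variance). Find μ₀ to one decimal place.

μ₀ = 7.6

The posterior mean is a precision-weighted average: μ_n = (τ₀μ₀ + τ_data·x̄)/(τ₀+τ_data), with τ₀=1/σ₀² and τ_data=n/σ².
Here τ₀ = 1/68.6 = 0.014577 and τ_data = 6/37.6 = 0.159574, so τ_n = 0.174151.
Rearranging for μ₀: μ₀ = (μ_n·τ_n − τ_data·x̄)/τ₀ = (-14.9409·0.174151 − 0.159574·-17.0) / 0.014577 = 0.110785/0.014577 ≈ 7.6.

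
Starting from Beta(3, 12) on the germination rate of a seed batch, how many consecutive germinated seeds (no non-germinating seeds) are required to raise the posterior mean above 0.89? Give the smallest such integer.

After k germinated seeds and 0 non-germinating seeds the posterior is Beta(3+k, 12), with mean (3+k)/(3+12+k).
Set (3+k)/(15+k) > 0.89 and solve: k > (0.89·15 − 3)/(1 − 0.89) = 94.091.
The smallest integer exceeding 94.091 is 95.

k = 95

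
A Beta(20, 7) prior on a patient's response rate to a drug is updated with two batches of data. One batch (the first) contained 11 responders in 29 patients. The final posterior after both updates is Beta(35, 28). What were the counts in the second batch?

Sequential conjugate updates are equivalent to a single update on the pooled data, so total successes = posterior α − prior α and total failures = posterior β − prior β.
Total across both batches: 35−20=15 responders, 28−7=21 non-responders.
Subtract the first batch: 15−11=4 responders and 21−18=3 non-responders.

4 responders and 3 non-responders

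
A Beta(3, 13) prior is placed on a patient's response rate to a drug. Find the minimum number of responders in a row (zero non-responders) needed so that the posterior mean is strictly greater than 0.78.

After k responders and 0 non-responders the posterior is Beta(3+k, 13), with mean (3+k)/(3+13+k).
Set (3+k)/(16+k) > 0.78 and solve: k > (0.78·16 − 3)/(1 − 0.78) = 43.091.
The smallest integer exceeding 43.091 is 44, and checking k=44: (47)/(60) = 0.7833 > 0.78.

k = 44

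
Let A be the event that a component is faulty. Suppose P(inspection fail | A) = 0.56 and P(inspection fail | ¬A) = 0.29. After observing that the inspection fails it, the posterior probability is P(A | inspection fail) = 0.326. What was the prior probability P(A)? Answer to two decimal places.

P(A) = 0.20

Bayes' rule in odds form gives O(A|E) = O(A)·[P(E|A)/P(E|¬A)], hence O(A) = O(A|E)/LR.
Posterior odds = 0.326/(1−0.326) = 0.4837. LR = 0.56/0.29 = 1.9310.
Prior odds = 0.4837/1.9310 = 0.2505, so P(A) = 0.2505/(1+0.2505) ≈ 0.20.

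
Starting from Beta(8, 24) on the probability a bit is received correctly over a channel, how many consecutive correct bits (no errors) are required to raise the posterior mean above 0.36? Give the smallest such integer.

k = 6

After k correct bits and 0 errors the posterior is Beta(8+k, 24), with mean (8+k)/(8+24+k).
Set (8+k)/(32+k) > 0.36 and solve: k > (0.36·32 − 8)/(1 − 0.36) = 5.500.
The smallest integer exceeding 5.500 is 6.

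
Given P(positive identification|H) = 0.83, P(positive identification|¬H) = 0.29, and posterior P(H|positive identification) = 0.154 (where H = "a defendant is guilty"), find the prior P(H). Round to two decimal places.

P(H) = 0.06

Bayes' rule in odds form gives O(H|E) = O(H)·[P(E|H)/P(E|¬H)], hence O(H) = O(H|E)/LR.
Posterior odds = 0.154/(1−0.154) = 0.1820. LR = 0.83/0.29 = 2.8621.
Prior odds = 0.1820/2.8621 = 0.0636, so P(H) = 0.0636/(1+0.0636) ≈ 0.06.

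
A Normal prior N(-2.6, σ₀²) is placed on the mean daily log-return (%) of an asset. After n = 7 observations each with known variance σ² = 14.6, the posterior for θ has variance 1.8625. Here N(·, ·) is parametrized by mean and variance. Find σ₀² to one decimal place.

Posterior precision equals prior precision plus data precision: 1/σ_n² = 1/σ₀² + n/σ².
So 1/σ₀² = 1/1.8625 − 7/14.6 = 0.536913 − 0.479452 = 0.057461.
Hence σ₀² = 1/0.057461 ≈ 17.4.

σ₀² = 17.4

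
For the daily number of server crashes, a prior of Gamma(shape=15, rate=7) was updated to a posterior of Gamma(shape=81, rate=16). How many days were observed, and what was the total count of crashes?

Gamma–Poisson conjugacy: posterior shape = α + Σxᵢ, posterior rate = β + n.
Matching: Σxᵢ = 81 − 15 = 66 and n = 16 − 7 = 9.

n = 9 days with total 66 crashes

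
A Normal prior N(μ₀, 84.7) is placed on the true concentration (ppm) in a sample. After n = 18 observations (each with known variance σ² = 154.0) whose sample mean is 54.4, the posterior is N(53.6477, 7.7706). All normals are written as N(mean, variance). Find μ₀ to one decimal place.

μ₀ = 46.2

With known observation variance, the Normal–Normal posterior has precision τ_n = τ₀ + n/σ² and mean μ_n = (τ₀μ₀ + (n/σ²)x̄)/τ_n.
Here τ₀ = 1/84.7 = 0.011806 and τ_data = 18/154.0 = 0.116883, so τ_n = 0.128689.
Rearranging for μ₀: μ₀ = (μ_n·τ_n − τ_data·x̄)/τ₀ = (53.6477·0.128689 − 0.116883·54.4) / 0.011806 = 0.545434/0.011806 ≈ 46.2.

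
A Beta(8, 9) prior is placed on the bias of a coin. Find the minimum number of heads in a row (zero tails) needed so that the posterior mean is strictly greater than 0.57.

After k heads and 0 tails the posterior is Beta(8+k, 9), with mean (8+k)/(8+9+k).
Set (8+k)/(17+k) > 0.57 and solve: k > (0.57·17 − 8)/(1 − 0.57) = 3.930.
The smallest integer exceeding 3.930 is 4, and checking k=4: (12)/(21) = 0.5714 > 0.57.

k = 4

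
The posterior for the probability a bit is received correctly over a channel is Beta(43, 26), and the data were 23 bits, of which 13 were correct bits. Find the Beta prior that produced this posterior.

Beta(30, 16)

Under Beta–binomial conjugacy the posterior parameters are (α+s, β+f).
Subtract the data counts: 43−13=30, 26−10=16.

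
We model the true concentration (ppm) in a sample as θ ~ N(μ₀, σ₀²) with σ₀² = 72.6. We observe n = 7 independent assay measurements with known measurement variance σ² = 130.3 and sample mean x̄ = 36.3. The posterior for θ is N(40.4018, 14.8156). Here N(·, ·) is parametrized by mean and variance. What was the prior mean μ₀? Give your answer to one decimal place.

With known observation variance, the Normal–Normal posterior has precision τ_n = τ₀ + n/σ² and mean μ_n = (τ₀μ₀ + (n/σ²)x̄)/τ_n.
Here τ₀ = 1/72.6 = 0.013774 and τ_data = 7/130.3 = 0.053722, so τ_n = 0.067496.
Rearranging for μ₀: μ₀ = (μ_n·τ_n − τ_data·x̄)/τ₀ = (40.4018·0.067496 − 0.053722·36.3) / 0.013774 = 0.776851/0.013774 ≈ 56.4.

μ₀ = 56.4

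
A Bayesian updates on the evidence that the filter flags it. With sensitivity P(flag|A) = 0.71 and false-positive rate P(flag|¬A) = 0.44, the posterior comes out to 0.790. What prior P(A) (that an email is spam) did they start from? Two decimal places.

P(A) = 0.70

In odds form, posterior odds = prior odds × likelihood ratio, so prior odds = posterior odds ÷ LR.
Posterior odds = 0.790/(1−0.790) = 3.7619. LR = 0.71/0.44 = 1.6136.
Prior odds = 3.7619/1.6136 = 2.3314, so P(A) = 2.3314/(1+2.3314) ≈ 0.70.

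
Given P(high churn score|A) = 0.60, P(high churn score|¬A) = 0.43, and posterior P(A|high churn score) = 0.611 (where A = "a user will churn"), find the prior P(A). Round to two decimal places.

P(A) = 0.53

In odds form, posterior odds = prior odds × likelihood ratio, so prior odds = posterior odds ÷ LR.
Posterior odds = 0.611/(1−0.611) = 1.5707. LR = 0.60/0.43 = 1.3953.
Prior odds = 1.5707/1.3953 = 1.1257, so P(A) = 1.1257/(1+1.1257) ≈ 0.53.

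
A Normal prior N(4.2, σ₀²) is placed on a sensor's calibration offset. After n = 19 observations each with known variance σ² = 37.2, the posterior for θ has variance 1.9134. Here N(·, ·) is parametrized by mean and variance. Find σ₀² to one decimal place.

σ₀² = 84.2

Posterior precision equals prior precision plus data precision: 1/σ_n² = 1/σ₀² + n/σ².
So 1/σ₀² = 1/1.9134 − 19/37.2 = 0.522630 − 0.510753 = 0.011877.
Hence σ₀² = 1/0.011877 ≈ 84.2.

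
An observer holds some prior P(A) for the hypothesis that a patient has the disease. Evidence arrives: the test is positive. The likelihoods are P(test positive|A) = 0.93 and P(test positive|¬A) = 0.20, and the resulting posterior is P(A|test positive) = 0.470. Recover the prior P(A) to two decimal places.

Bayes' rule in odds form gives O(A|E) = O(A)·[P(E|A)/P(E|¬A)], hence O(A) = O(A|E)/LR.
Posterior odds = 0.470/(1−0.470) = 0.8868. LR = 0.93/0.20 = 4.6500.
Prior odds = 0.8868/4.6500 = 0.1907, so P(A) = 0.1907/(1+0.1907) ≈ 0.16.

P(A) = 0.16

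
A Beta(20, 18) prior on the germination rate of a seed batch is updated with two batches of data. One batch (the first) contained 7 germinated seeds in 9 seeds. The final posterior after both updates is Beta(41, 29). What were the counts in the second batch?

Sequential conjugate updates are equivalent to a single update on the pooled data, so total successes = posterior α − prior α and total failures = posterior β − prior β.
Total across both batches: 41−20=21 germinated seeds, 29−18=11 non-germinating seeds.
Subtract the first batch: 21−7=14 germinated seeds and 11−2=9 non-germinating seeds.

14 germinated seeds and 9 non-germinating seeds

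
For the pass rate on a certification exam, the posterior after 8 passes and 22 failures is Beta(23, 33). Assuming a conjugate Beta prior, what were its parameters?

Under Beta–binomial conjugacy the posterior parameters are (α+s, β+f).
Subtract the data counts: 23−8=15, 33−22=11.

Beta(15, 11)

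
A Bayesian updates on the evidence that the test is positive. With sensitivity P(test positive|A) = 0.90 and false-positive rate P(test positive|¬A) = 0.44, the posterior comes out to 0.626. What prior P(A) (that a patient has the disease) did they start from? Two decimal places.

Bayes' rule in odds form gives O(A|E) = O(A)·[P(E|A)/P(E|¬A)], hence O(A) = O(A|E)/LR.
Posterior odds = 0.626/(1−0.626) = 1.6738. LR = 0.90/0.44 = 2.0455.
Prior odds = 1.6738/2.0455 = 0.8183, so P(A) = 0.8183/(1+0.8183) ≈ 0.45.

P(A) = 0.45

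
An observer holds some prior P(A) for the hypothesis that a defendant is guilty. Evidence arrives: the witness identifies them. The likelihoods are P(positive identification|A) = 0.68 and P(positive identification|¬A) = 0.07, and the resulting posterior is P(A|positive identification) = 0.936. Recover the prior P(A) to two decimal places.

Bayes' rule in odds form gives O(A|E) = O(A)·[P(E|A)/P(E|¬A)], hence O(A) = O(A|E)/LR.
Posterior odds = 0.936/(1−0.936) = 14.6250. LR = 0.68/0.07 = 9.7143.
Prior odds = 14.6250/9.7143 = 1.5055, so P(A) = 1.5055/(1+1.5055) ≈ 0.60.

P(A) = 0.60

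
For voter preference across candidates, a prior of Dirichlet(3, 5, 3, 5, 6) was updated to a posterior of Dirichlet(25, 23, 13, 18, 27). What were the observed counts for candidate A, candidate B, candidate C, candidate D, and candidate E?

For a Dirichlet(α) prior with multinomial counts c, the posterior is Dirichlet(α + c) componentwise.
Counts are posterior − prior componentwise: 25−3=22, 23−5=18, 13−3=10, 18−5=13, 27−6=21.

counts (22, 18, 10, 13, 21)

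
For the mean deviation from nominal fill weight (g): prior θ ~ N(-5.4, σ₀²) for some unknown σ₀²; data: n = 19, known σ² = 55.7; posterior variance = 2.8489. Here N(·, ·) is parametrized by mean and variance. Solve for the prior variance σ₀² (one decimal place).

σ₀² = 101.0

Posterior precision equals prior precision plus data precision: 1/σ_n² = 1/σ₀² + n/σ².
So 1/σ₀² = 1/2.8489 − 19/55.7 = 0.351013 − 0.341113 = 0.009900.
Hence σ₀² = 1/0.009900 ≈ 101.0.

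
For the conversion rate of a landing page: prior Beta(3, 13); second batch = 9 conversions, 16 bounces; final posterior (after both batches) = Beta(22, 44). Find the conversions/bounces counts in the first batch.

10 conversions and 15 bounces

Because Beta–binomial updating is additive in the counts, the combined data contributed (α_post−α_prior, β_post−β_prior) successes and failures.
Total across both batches: 22−3=19 conversions, 44−13=31 bounces.
Subtract the second batch: 19−9=10 conversions and 31−16=15 bounces.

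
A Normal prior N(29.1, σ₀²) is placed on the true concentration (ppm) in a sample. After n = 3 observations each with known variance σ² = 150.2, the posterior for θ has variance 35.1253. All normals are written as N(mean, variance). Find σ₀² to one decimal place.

Posterior precision equals prior precision plus data precision: 1/σ_n² = 1/σ₀² + n/σ².
So 1/σ₀² = 1/35.1253 − 3/150.2 = 0.028470 − 0.019973 = 0.008497.
Hence σ₀² = 1/0.008497 ≈ 117.7.

σ₀² = 117.7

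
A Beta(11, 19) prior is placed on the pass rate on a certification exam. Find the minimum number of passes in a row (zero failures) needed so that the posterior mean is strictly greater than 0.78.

After k passes and 0 failures the posterior is Beta(11+k, 19), with mean (11+k)/(11+19+k).
Set (11+k)/(30+k) > 0.78 and solve: k > (0.78·30 − 11)/(1 − 0.78) = 56.364.
The smallest integer exceeding 56.364 is 57.

k = 57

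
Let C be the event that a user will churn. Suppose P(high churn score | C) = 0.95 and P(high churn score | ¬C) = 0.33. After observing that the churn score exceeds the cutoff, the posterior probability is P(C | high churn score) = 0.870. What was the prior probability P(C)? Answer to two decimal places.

P(C) = 0.70

Bayes' rule in odds form gives O(C|E) = O(C)·[P(E|C)/P(E|¬C)], hence O(C) = O(C|E)/LR.
Posterior odds = 0.870/(1−0.870) = 6.6923. LR = 0.95/0.33 = 2.8788.
Prior odds = 6.6923/2.8788 = 2.3247, so P(C) = 2.3247/(1+2.3247) ≈ 0.70.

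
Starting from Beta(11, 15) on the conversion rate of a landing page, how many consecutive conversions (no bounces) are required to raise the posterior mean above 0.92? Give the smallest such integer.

k = 162

After k conversions and 0 bounces the posterior is Beta(11+k, 15), with mean (11+k)/(11+15+k).
Set (11+k)/(26+k) > 0.92 and solve: k > (0.92·26 − 11)/(1 − 0.92) = 161.500.
The smallest integer exceeding 161.500 is 162, and checking k=162: (173)/(188) = 0.9202 > 0.92.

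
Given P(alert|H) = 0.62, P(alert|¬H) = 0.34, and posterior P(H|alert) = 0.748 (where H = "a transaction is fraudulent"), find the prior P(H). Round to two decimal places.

Bayes' rule in odds form gives O(H|E) = O(H)·[P(E|H)/P(E|¬H)], hence O(H) = O(H|E)/LR.
Posterior odds = 0.748/(1−0.748) = 2.9683. LR = 0.62/0.34 = 1.8235.
Prior odds = 2.9683/1.8235 = 1.6278, so P(H) = 1.6278/(1+1.6278) ≈ 0.62.

P(H) = 0.62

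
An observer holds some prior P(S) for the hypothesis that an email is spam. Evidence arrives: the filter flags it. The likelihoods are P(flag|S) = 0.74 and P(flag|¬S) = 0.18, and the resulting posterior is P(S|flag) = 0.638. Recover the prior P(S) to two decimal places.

P(S) = 0.30

Bayes' rule in odds form gives O(S|E) = O(S)·[P(E|S)/P(E|¬S)], hence O(S) = O(S|E)/LR.
Posterior odds = 0.638/(1−0.638) = 1.7624. LR = 0.74/0.18 = 4.1111.
Prior odds = 1.7624/4.1111 = 0.4287, so P(S) = 0.4287/(1+0.4287) ≈ 0.30.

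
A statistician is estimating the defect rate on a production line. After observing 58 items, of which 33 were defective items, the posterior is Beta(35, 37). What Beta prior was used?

Beta(2, 12)

Under Beta–binomial conjugacy the posterior parameters are (α+s, β+f).
Subtract the data counts: 35−33=2, 37−25=12.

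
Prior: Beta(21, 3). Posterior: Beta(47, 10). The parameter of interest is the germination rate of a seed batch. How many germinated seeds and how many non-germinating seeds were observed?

26 germinated seeds and 7 non-germinating seeds

Under Beta–binomial conjugacy the posterior parameters are (a+s, b+f).
So s = 47 − 21 = 26 and f = 10 − 3 = 7.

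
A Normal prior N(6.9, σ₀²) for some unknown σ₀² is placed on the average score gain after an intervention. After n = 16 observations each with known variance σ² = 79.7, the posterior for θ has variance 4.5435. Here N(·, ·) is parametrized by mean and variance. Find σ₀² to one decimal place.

For the Normal–Normal model with known σ², precisions add: τ_n = τ₀ + n/σ².
So 1/σ₀² = 1/4.5435 − 16/79.7 = 0.220095 − 0.200753 = 0.019342.
Hence σ₀² = 1/0.019342 ≈ 51.7.

σ₀² = 51.7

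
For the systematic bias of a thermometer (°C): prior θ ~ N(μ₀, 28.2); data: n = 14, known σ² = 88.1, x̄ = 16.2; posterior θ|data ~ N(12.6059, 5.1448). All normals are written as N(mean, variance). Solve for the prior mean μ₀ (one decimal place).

The posterior mean is a precision-weighted average: μ_n = (τ₀μ₀ + τ_data·x̄)/(τ₀+τ_data), with τ₀=1/σ₀² and τ_data=n/σ².
Here τ₀ = 1/28.2 = 0.035461 and τ_data = 14/88.1 = 0.158910, so τ_n = 0.194371.
Rearranging for μ₀: μ₀ = (μ_n·τ_n − τ_data·x̄)/τ₀ = (12.6059·0.194371 − 0.158910·16.2) / 0.035461 = -0.124121/0.035461 ≈ -3.5.

μ₀ = -3.5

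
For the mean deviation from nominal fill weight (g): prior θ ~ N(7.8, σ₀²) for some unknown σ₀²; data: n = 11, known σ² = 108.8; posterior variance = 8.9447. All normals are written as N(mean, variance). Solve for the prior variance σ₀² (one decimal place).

For the Normal–Normal model with known σ², precisions add: τ_n = τ₀ + n/σ².
So 1/σ₀² = 1/8.9447 − 11/108.8 = 0.111798 − 0.101103 = 0.010695.
Hence σ₀² = 1/0.010695 ≈ 93.5.

σ₀² = 93.5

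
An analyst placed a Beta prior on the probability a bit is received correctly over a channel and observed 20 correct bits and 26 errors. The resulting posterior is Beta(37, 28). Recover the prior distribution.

Beta(17, 2)

Under Beta–binomial conjugacy the posterior parameters are (a+s, b+f).
So a = 37 − 20 = 17 and b = 28 − 26 = 2.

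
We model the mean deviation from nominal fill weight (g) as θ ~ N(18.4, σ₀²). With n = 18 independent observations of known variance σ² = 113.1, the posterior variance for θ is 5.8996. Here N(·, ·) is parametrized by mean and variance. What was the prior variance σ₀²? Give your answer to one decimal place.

For the Normal–Normal model with known σ², precisions add: τ_n = τ₀ + n/σ².
So 1/σ₀² = 1/5.8996 − 18/113.1 = 0.169503 − 0.159151 = 0.010352.
Hence σ₀² = 1/0.010352 ≈ 96.6.

σ₀² = 96.6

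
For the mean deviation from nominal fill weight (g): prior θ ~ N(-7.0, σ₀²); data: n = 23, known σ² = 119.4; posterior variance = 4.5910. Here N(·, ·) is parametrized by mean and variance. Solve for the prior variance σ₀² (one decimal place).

Posterior precision equals prior precision plus data precision: 1/σ_n² = 1/σ₀² + n/σ².
So 1/σ₀² = 1/4.5910 − 23/119.4 = 0.217817 − 0.192630 = 0.025187.
Hence σ₀² = 1/0.025187 ≈ 39.7.

σ₀² = 39.7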